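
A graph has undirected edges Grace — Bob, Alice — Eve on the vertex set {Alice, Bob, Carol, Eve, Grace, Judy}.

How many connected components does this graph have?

4

From Alice: component {Alice, Eve}.
From Bob: component {Bob, Grace}.
From Carol: component {Carol}.
From Judy: component {Judy}.
That's 4 components.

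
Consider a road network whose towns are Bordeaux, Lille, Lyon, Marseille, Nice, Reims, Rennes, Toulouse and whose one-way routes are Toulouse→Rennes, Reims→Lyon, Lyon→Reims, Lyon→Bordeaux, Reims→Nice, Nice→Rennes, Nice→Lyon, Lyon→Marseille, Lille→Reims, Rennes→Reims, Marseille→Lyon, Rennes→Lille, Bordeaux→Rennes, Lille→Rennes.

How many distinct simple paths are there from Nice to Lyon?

3

Nice→Lyon
Nice→Rennes→Lille→Reims→Lyon
Nice→Rennes→Reims→Lyon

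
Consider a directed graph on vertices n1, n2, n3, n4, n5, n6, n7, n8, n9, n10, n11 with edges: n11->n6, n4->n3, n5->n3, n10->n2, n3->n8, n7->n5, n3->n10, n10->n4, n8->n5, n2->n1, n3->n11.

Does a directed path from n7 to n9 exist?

Explore from n7.
Distance 1: reach n5.
Distance 2: reach n3.
Distance 3: reach n8, n10, n11.
Distance 4: reach n2, n4, n6.
Distance 5: reach n1.
The search from n7 is exhausted; no directed path reaches n9.

No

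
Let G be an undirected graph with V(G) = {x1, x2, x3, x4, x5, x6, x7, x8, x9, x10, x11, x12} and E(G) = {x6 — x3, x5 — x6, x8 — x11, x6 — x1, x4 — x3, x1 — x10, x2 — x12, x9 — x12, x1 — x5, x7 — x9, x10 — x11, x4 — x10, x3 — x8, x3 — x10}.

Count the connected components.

From x1: component {x1, x3, x4, x5, x6, x8, x10, x11}.
From x2: component {x2, x7, x9, x12}.
That's 2 components.

2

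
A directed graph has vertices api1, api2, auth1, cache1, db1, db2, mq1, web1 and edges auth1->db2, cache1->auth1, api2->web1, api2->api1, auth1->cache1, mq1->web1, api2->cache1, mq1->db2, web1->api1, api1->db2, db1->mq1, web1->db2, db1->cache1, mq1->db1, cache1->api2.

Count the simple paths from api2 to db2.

4

api2→api1→db2
api2→cache1→auth1→db2
api2→web1→api1→db2
api2→web1→db2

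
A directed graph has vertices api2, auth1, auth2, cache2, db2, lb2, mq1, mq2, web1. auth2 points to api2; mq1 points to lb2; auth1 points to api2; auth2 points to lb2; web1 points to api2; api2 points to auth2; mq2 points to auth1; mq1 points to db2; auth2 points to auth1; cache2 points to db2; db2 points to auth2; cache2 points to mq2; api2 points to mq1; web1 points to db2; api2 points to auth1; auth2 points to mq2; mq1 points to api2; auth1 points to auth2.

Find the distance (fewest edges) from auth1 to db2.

Distance 0: auth1.
Distance 1: api2, auth2.
Distance 2: lb2, mq1, mq2.
Distance 3: db2 — contains db2.

3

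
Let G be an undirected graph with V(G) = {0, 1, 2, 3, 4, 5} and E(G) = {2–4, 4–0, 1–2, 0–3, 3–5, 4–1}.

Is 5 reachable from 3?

Explore from 3.
Distance 1: reach 0, 5.
Found 5.

Yes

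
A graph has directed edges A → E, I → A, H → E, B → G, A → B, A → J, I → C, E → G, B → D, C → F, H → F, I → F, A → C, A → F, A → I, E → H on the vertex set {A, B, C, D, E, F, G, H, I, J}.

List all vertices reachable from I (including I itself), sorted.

A, B, C, D, E, F, G, H, I, J

Start at I.
Its neighbours: A, C, F.
Then their neighbours: B, E, J.
Then next layer: D, G, H.
Every vertex is now reached.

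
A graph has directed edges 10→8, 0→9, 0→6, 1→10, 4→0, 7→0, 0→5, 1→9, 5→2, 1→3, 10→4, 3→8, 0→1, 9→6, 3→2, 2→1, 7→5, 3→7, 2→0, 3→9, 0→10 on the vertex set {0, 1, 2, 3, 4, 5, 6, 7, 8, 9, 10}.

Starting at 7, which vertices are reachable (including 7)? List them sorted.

Start at 7.
Its neighbours: 0, 5.
Then their neighbours: 1, 2, 6, 9, 10.
Then next layer: 3, 4, 8.
Every vertex is now reached.

0, 1, 2, 3, 4, 5, 6, 7, 8, 9, 10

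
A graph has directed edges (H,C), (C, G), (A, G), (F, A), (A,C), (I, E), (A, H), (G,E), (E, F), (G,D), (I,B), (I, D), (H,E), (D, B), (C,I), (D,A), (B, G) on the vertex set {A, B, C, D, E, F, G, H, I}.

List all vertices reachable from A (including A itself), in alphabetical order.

A, B, C, D, E, F, G, H, I

Start at A.
Its neighbours: C, G, H.
Then their neighbours: D, E, I.
Then next layer: B, F.
Every vertex is now reached.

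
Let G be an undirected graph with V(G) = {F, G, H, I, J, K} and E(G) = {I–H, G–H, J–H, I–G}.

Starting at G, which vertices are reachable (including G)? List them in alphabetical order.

G, H, I, J

Start at G.
Its neighbours: H, I.
Then their neighbours: J.
Nothing further is reachable.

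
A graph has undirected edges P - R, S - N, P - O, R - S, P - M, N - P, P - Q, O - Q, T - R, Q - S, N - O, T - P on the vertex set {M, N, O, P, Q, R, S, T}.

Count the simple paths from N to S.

11

N–O–P–Q–S
N–O–P–R–S
N–O–P–T–R–S
N–O–Q–P–R–S
N–O–Q–P–T–R–S
N–O–Q–S
N–P–O–Q–S
N–P–Q–S
N–P–R–S
N–P–T–R–S
N–S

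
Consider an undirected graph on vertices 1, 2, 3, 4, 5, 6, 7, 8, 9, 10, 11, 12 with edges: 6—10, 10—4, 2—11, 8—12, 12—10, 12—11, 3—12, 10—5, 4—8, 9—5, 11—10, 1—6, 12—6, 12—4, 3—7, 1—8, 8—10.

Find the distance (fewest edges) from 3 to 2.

3

Distance 0: 3.
Distance 1: 7, 12.
Distance 2: 4, 6, 8, 10, 11.
Distance 3: 1, 2, 5 — contains 2.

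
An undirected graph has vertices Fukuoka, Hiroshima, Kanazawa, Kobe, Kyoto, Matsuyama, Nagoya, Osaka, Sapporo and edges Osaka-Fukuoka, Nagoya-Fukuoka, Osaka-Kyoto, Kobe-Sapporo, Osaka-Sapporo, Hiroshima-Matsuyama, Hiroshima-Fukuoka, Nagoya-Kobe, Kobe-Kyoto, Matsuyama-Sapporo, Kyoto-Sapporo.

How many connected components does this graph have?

From Fukuoka: component {Fukuoka, Hiroshima, Kobe, Kyoto, Matsuyama, Nagoya, Osaka, Sapporo}.
From Kanazawa: component {Kanazawa}.
That's 2 components.

2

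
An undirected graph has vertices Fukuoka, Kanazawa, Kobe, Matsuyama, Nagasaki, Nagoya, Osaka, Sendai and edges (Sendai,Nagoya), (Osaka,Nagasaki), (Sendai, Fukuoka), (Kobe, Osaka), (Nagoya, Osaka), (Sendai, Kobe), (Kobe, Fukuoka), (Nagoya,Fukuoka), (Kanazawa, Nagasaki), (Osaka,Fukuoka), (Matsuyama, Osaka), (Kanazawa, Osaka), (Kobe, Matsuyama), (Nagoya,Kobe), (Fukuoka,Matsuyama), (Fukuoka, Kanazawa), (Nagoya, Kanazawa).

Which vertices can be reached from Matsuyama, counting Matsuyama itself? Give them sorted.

Start at Matsuyama.
Its neighbours: Fukuoka, Kobe, Osaka.
Then their neighbours: Kanazawa, Nagasaki, Nagoya, Sendai.
Every vertex is now reached.

Fukuoka, Kanazawa, Kobe, Matsuyama, Nagasaki, Nagoya, Osaka, Sendai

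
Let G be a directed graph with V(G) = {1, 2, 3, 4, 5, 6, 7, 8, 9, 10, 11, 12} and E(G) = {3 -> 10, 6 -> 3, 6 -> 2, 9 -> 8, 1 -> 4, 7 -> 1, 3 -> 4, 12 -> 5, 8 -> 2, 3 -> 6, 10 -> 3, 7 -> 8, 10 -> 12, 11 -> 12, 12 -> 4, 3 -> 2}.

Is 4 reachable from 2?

2 has no outgoing edges, so nothing is reachable from it.

No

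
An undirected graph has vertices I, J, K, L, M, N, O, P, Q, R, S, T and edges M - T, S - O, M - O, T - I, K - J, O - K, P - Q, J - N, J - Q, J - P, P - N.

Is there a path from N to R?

No

Explore from N.
Distance 1: reach J, P.
Distance 2: reach K, Q.
Distance 3: reach O.
Distance 4: reach M, S.
Distance 5: reach T.
Distance 6: reach I.
The search is exhausted without reaching R; it lies in a different component.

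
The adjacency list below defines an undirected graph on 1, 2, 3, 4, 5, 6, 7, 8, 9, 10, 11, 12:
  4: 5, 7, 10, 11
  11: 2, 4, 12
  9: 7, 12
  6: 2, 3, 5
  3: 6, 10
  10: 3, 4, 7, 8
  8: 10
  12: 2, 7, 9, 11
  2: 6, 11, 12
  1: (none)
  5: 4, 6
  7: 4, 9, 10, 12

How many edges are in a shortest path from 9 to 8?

Distance 0: 9.
Distance 1: 7, 12.
Distance 2: 2, 4, 10, 11.
Distance 3: 3, 5, 6, 8 — contains 8.

3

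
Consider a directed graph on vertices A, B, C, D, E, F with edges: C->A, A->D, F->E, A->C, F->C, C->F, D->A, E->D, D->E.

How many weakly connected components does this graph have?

2

From A: component {A, C, D, E, F}.
From B: component {B}.
That's 2 components.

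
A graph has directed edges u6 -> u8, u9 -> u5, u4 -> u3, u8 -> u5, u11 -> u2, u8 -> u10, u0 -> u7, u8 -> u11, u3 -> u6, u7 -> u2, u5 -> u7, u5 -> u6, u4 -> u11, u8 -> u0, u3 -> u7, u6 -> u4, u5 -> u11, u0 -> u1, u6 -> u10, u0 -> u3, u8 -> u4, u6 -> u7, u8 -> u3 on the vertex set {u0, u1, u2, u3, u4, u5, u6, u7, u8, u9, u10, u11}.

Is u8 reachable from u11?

Explore from u11.
Distance 1: reach u2.
The search from u11 is exhausted; no directed path reaches u8.

No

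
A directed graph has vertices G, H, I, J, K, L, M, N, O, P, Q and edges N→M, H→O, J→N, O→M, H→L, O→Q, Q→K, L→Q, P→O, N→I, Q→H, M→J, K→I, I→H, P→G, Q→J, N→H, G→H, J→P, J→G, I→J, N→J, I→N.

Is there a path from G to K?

Explore from G.
Distance 1: reach H.
Distance 2: reach L, O.
Distance 3: reach M, Q.
Distance 4: reach J, K.
Found K.

Yes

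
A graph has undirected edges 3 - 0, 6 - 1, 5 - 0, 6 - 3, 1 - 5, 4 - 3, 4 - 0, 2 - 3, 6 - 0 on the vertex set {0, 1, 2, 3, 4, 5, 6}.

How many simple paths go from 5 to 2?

6

5–0–3–2
5–0–4–3–2
5–0–6–3–2
5–1–6–0–3–2
5–1–6–0–4–3–2
5–1–6–3–2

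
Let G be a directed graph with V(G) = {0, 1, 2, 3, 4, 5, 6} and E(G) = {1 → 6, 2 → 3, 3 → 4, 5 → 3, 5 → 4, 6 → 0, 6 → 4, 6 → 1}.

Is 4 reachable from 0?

0 has no outgoing edges, so nothing is reachable from it.

No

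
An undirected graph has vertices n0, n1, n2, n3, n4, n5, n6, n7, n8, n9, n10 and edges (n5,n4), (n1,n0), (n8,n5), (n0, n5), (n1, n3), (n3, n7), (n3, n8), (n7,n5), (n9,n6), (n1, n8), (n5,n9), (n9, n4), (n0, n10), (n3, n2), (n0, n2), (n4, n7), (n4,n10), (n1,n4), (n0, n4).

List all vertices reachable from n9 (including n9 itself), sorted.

n0, n1, n2, n3, n4, n5, n6, n7, n8, n9, n10

Start at n9.
Its neighbours: n4, n5, n6.
Then their neighbours: n0, n1, n7, n8, n10.
Then next layer: n2, n3.
Every vertex is now reached.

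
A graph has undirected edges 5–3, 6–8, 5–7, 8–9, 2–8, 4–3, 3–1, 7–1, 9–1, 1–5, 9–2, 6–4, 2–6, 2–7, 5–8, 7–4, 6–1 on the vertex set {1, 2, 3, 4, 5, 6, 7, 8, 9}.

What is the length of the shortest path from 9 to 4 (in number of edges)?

3

Distance 0: 9.
Distance 1: 1, 2, 8.
Distance 2: 3, 5, 6, 7.
Distance 3: 4 — contains 4.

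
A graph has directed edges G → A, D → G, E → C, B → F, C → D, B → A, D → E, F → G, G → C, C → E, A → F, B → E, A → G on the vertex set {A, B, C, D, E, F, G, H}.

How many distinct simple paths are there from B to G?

B→A→F→G
B→A→G
B→E→C→D→G
B→F→G

4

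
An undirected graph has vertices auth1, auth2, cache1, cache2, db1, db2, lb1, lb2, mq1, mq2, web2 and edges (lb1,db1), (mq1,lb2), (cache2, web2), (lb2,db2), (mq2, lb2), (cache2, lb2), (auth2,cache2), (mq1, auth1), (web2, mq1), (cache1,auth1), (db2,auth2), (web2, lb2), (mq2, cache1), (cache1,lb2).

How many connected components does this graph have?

From auth1: component {auth1, auth2, cache1, cache2, db2, lb2, mq1, mq2, web2}.
From db1: component {db1, lb1}.
That's 2 components.

2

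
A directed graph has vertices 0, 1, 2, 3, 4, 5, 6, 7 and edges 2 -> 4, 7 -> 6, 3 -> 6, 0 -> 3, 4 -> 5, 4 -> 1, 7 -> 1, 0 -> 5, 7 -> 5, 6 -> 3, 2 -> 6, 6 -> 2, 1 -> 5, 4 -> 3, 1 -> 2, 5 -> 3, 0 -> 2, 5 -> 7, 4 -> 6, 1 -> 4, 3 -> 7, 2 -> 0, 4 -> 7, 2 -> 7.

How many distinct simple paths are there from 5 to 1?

5→3→6→2→4→1
5→3→6→2→4→7→1
5→3→6→2→7→1
5→3→7→1
5→3→7→6→2→4→1
5→7→1
5→7→6→2→4→1

7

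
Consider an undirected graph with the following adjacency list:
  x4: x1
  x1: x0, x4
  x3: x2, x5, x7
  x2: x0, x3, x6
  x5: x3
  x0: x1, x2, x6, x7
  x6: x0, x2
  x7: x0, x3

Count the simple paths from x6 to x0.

3

x6–x0
x6–x2–x0
x6–x2–x3–x7–x0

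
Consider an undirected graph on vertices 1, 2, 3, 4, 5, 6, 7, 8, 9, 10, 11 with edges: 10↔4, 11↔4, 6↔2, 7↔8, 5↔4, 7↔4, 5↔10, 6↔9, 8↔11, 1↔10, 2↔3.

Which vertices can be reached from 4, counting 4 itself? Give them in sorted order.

Start at 4.
Its neighbours: 5, 7, 10, 11.
Then their neighbours: 1, 8.
Nothing further is reachable.

1, 4, 5, 7, 8, 10, 11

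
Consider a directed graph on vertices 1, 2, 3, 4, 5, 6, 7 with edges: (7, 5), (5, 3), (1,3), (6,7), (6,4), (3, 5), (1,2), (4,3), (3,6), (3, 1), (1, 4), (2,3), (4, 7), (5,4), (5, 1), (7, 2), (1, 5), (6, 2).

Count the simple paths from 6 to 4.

6→2→3→1→4
6→2→3→1→5→4
6→2→3→5→1→4
6→2→3→5→4
6→4
6→7→2→3→1→4
6→7→2→3→1→5→4
6→7→2→3→5→1→4
6→7→2→3→5→4
6→7→5→1→4
6→7→5→3→1→4
6→7→5→4

12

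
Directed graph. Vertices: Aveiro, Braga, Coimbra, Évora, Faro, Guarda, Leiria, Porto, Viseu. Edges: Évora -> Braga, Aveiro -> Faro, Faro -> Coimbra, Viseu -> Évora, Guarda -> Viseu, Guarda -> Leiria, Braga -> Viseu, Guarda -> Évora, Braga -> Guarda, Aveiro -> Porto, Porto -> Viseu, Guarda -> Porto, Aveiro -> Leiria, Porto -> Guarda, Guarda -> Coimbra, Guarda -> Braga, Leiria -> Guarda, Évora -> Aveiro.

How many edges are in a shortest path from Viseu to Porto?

3

Distance 0: Viseu.
Distance 1: Évora.
Distance 2: Aveiro, Braga.
Distance 3: Faro, Guarda, Leiria, Porto — contains Porto.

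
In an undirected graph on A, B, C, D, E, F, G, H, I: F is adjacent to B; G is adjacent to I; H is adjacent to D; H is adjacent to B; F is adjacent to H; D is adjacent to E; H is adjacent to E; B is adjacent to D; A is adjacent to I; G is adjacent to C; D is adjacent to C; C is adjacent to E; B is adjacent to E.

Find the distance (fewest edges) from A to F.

Distance 0: A.
Distance 1: I.
Distance 2: G.
Distance 3: C.
Distance 4: D, E.
Distance 5: B, H.
Distance 6: F — contains F.

6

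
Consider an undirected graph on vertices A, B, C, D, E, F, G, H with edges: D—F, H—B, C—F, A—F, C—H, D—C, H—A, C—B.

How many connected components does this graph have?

3

From A: component {A, B, C, D, F, H}.
From E: component {E}.
From G: component {G}.
That's 3 components.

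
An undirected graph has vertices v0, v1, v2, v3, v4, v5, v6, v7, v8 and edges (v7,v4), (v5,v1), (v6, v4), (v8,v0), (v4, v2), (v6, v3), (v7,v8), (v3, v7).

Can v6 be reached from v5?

Explore from v5.
Distance 1: reach v1.
The search is exhausted without reaching v6; it lies in a different component.

No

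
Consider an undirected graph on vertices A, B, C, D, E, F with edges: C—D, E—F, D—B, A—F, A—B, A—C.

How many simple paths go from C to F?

C–A–F
C–D–B–A–F

2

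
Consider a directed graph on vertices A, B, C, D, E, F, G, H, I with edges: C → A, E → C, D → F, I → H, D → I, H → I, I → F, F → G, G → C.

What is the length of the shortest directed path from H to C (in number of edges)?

4

Distance 0: H.
Distance 1: I.
Distance 2: F.
Distance 3: G.
Distance 4: C — contains C.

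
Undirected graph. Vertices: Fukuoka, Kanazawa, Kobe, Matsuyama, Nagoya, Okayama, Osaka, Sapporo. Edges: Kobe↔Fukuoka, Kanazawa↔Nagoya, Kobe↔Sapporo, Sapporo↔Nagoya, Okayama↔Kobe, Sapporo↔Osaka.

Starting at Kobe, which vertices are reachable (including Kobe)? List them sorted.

Fukuoka, Kanazawa, Kobe, Nagoya, Okayama, Osaka, Sapporo

Start at Kobe.
Its neighbours: Fukuoka, Okayama, Sapporo.
Then their neighbours: Nagoya, Osaka.
Then next layer: Kanazawa.
Nothing further is reachable.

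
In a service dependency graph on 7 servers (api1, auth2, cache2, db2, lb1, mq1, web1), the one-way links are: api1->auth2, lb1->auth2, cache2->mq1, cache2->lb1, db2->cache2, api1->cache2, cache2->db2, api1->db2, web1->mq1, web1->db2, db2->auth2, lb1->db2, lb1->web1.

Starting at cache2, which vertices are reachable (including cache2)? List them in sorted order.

Start at cache2.
Its neighbours: db2, lb1, mq1.
Then their neighbours: auth2, web1.
Nothing further is reachable.

auth2, cache2, db2, lb1, mq1, web1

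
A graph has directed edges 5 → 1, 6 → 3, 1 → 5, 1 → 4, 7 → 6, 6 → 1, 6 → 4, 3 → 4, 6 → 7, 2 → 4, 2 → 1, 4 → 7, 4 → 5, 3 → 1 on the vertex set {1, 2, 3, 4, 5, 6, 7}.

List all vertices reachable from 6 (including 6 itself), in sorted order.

Start at 6.
Its neighbours: 1, 3, 4, 7.
Then their neighbours: 5.
Nothing further is reachable.

1, 3, 4, 5, 6, 7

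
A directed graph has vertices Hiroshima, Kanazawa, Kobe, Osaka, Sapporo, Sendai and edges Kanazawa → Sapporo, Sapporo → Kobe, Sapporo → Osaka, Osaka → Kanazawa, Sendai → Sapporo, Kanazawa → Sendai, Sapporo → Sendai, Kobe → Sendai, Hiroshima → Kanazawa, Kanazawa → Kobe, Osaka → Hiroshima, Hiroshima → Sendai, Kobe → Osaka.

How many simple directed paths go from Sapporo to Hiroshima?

Sapporo→Kobe→Osaka→Hiroshima
Sapporo→Osaka→Hiroshima

2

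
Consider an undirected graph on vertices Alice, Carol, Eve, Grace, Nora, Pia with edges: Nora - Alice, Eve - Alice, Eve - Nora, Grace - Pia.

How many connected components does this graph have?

From Alice: component {Alice, Eve, Nora}.
From Carol: component {Carol}.
From Grace: component {Grace, Pia}.
That's 3 components.

3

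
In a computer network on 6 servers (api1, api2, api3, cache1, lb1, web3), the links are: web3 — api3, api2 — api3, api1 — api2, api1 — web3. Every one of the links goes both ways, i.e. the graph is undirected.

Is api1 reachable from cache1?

cache1 has no edges, so nothing is reachable from it.

No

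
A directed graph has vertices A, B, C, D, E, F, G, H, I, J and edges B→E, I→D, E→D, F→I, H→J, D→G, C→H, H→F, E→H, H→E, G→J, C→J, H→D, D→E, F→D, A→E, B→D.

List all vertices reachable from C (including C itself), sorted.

Start at C.
Its neighbours: H, J.
Then their neighbours: D, E, F.
Then next layer: G, I.
Nothing further is reachable.

C, D, E, F, G, H, I, J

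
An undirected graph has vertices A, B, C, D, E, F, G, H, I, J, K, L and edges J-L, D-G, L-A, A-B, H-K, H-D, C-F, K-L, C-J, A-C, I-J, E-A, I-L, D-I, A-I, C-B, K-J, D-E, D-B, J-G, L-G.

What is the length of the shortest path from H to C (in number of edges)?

Distance 0: H.
Distance 1: D, K.
Distance 2: B, E, G, I, J, L.
Distance 3: A, C — contains C.

3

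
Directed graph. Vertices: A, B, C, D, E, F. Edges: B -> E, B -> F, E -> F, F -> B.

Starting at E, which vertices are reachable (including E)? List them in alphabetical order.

Start at E.
Its neighbours: F.
Then their neighbours: B.
Nothing further is reachable.

B, E, F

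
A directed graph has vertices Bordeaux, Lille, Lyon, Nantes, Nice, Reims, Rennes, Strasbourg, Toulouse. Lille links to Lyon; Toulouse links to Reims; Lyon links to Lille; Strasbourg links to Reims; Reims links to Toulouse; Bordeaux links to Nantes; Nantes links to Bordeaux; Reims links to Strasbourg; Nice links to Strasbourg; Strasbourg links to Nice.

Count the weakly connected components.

From Bordeaux: component {Bordeaux, Nantes}.
From Lille: component {Lille, Lyon}.
From Nice: component {Nice, Reims, Strasbourg, Toulouse}.
From Rennes: component {Rennes}.
That's 4 components.

4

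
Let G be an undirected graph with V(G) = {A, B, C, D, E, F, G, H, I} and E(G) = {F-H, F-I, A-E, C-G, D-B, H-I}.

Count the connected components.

From A: component {A, E}.
From B: component {B, D}.
From C: component {C, G}.
From F: component {F, H, I}.
That's 4 components.

4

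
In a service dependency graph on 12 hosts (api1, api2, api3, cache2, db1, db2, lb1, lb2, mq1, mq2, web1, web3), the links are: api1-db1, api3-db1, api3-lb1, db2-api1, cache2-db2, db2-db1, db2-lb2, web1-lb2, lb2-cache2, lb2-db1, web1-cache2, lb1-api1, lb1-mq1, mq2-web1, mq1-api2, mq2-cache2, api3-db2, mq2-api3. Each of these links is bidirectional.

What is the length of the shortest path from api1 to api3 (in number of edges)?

Distance 0: api1.
Distance 1: db1, db2, lb1.
Distance 2: api3, cache2, lb2, mq1 — contains api3.

2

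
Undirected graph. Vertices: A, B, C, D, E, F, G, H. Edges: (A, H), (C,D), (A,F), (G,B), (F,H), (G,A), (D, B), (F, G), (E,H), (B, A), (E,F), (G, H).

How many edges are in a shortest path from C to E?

5

Distance 0: C.
Distance 1: D.
Distance 2: B.
Distance 3: A, G.
Distance 4: F, H.
Distance 5: E — contains E.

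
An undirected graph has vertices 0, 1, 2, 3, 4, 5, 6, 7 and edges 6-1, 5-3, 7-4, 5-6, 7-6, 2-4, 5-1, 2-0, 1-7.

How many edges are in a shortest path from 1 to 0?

4

Distance 0: 1.
Distance 1: 5, 6, 7.
Distance 2: 3, 4.
Distance 3: 2.
Distance 4: 0 — contains 0.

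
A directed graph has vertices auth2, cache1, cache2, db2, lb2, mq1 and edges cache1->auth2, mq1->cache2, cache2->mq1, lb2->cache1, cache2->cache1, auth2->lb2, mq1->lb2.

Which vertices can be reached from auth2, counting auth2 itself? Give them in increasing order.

Start at auth2.
Its neighbours: lb2.
Then their neighbours: cache1.
Nothing further is reachable.

auth2, cache1, lb2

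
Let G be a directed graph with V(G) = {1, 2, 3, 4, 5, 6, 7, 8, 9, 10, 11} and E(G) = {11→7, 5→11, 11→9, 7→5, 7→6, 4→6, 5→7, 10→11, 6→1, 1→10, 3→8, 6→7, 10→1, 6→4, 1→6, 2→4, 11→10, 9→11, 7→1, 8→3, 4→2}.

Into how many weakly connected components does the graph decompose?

From 1: component {1, 2, 4, 5, 6, 7, 9, 10, 11}.
From 3: component {3, 8}.
That's 2 components.

2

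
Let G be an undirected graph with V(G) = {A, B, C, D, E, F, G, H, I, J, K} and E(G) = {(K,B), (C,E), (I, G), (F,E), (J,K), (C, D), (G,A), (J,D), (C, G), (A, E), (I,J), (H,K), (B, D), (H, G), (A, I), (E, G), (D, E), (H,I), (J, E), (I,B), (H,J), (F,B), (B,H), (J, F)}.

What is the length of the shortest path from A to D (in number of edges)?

Distance 0: A.
Distance 1: E, G, I.
Distance 2: B, C, D, F, H, J — contains D.

2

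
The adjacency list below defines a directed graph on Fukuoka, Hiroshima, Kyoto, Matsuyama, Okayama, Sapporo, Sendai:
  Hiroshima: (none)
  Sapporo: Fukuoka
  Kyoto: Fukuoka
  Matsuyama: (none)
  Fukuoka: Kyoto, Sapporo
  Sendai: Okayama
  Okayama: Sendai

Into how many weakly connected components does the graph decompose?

4

From Fukuoka: component {Fukuoka, Kyoto, Sapporo}.
From Hiroshima: component {Hiroshima}.
From Matsuyama: component {Matsuyama}.
From Okayama: component {Okayama, Sendai}.
That's 4 components.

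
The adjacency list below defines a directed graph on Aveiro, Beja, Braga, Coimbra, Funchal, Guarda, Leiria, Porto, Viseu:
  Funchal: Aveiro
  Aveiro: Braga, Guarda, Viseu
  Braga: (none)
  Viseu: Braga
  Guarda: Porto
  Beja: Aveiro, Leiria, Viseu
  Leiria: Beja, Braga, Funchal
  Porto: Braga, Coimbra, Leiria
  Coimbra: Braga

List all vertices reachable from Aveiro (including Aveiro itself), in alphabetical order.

Start at Aveiro.
Its neighbours: Braga, Guarda, Viseu.
Then their neighbours: Porto.
Then next layer: Coimbra, Leiria.
Then next layer: Beja, Funchal.
Every vertex is now reached.

Aveiro, Beja, Braga, Coimbra, Funchal, Guarda, Leiria, Porto, Viseu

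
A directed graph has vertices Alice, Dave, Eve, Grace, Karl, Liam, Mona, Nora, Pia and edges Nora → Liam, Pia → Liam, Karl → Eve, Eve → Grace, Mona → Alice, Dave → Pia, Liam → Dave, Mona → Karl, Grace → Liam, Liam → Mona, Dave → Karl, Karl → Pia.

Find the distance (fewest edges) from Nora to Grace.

Distance 0: Nora.
Distance 1: Liam.
Distance 2: Dave, Mona.
Distance 3: Alice, Karl, Pia.
Distance 4: Eve.
Distance 5: Grace — contains Grace.

5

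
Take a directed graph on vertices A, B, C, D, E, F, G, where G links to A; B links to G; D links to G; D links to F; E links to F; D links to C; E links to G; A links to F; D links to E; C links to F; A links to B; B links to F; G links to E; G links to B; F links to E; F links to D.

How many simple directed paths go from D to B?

D→C→F→E→G→A→B
D→C→F→E→G→B
D→E→G→A→B
D→E→G→B
D→F→E→G→A→B
D→F→E→G→B
D→G→A→B
D→G→B

8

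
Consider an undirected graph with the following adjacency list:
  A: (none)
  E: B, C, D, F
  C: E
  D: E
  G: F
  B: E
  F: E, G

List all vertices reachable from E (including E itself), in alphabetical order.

Start at E.
Its neighbours: B, C, D, F.
Then their neighbours: G.
Nothing further is reachable.

B, C, D, E, F, G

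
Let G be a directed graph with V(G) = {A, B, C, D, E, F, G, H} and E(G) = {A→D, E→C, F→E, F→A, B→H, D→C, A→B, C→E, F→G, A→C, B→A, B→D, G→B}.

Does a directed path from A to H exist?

Explore from A.
Distance 1: reach B, C, D.
Distance 2: reach E, H.
Found H.

Yes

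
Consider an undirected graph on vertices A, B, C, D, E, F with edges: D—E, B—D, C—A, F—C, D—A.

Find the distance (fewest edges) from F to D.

Distance 0: F.
Distance 1: C.
Distance 2: A.
Distance 3: D — contains D.

3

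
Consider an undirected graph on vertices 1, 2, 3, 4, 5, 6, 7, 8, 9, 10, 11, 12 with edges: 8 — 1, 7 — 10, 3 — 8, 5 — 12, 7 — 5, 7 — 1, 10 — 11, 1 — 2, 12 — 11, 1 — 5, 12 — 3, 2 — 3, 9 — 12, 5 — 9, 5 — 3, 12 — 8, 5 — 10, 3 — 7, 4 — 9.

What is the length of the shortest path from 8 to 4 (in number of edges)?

3

Distance 0: 8.
Distance 1: 1, 3, 12.
Distance 2: 2, 5, 7, 9, 11.
Distance 3: 4, 10 — contains 4.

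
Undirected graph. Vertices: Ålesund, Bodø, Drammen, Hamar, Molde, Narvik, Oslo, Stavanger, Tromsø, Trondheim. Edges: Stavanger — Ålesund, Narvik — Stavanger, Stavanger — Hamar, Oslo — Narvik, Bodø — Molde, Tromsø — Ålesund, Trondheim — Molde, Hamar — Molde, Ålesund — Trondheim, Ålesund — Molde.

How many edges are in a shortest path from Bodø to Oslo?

5

Distance 0: Bodø.
Distance 1: Molde.
Distance 2: Ålesund, Hamar, Trondheim.
Distance 3: Stavanger, Tromsø.
Distance 4: Narvik.
Distance 5: Oslo — contains Oslo.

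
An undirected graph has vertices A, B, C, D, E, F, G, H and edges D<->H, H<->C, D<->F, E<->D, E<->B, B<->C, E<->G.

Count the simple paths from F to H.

2

F–D–E–B–C–H
F–D–H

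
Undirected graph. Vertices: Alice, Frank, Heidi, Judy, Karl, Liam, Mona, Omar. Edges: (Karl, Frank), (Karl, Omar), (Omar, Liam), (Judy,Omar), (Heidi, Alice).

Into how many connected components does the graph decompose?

From Alice: component {Alice, Heidi}.
From Frank: component {Frank, Judy, Karl, Liam, Omar}.
From Mona: component {Mona}.
That's 3 components.

3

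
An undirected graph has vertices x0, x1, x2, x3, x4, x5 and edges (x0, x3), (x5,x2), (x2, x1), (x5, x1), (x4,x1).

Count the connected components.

From x0: component {x0, x3}.
From x1: component {x1, x2, x4, x5}.
That's 2 components.

2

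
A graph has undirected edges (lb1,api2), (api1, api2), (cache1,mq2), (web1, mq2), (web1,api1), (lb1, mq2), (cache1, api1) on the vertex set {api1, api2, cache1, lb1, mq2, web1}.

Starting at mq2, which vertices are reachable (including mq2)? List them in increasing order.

api1, api2, cache1, lb1, mq2, web1

Start at mq2.
Its neighbours: cache1, lb1, web1.
Then their neighbours: api1, api2.
Every vertex is now reached.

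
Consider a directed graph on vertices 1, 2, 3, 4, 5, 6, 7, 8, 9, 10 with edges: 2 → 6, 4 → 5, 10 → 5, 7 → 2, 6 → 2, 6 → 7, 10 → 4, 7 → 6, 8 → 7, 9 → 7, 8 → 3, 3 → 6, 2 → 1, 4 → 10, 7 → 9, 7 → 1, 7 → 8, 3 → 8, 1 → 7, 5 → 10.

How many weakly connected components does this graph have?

From 1: component {1, 2, 3, 6, 7, 8, 9}.
From 4: component {4, 5, 10}.
That's 2 components.

2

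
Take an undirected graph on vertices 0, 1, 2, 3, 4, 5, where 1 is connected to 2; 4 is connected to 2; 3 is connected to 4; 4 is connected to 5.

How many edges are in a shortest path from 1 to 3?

3

Distance 0: 1.
Distance 1: 2.
Distance 2: 4.
Distance 3: 3, 5 — contains 3.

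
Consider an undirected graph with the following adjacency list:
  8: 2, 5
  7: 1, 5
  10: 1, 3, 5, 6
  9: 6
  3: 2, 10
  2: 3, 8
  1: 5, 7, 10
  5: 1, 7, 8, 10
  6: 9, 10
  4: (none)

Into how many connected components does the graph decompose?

2

From 1: component {1, 2, 3, 5, 6, 7, 8, 9, 10}.
From 4: component {4}.
That's 2 components.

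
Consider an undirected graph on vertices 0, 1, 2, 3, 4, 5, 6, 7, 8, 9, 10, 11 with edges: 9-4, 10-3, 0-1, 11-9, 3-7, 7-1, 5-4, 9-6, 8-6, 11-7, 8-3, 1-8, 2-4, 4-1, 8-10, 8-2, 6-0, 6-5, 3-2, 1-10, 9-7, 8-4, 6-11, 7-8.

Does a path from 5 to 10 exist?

Yes

Explore from 5.
Distance 1: reach 4, 6.
Distance 2: reach 0, 1, 2, 8, 9, 11.
Distance 3: reach 3, 7, 10.
Found 10.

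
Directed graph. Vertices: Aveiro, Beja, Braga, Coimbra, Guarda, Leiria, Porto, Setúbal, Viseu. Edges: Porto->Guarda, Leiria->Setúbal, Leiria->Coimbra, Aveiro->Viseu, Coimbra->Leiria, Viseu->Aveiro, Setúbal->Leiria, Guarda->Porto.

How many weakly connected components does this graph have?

5

From Aveiro: component {Aveiro, Viseu}.
From Beja: component {Beja}.
From Braga: component {Braga}.
From Coimbra: component {Coimbra, Leiria, Setúbal}.
From Guarda: component {Guarda, Porto}.
That's 5 components.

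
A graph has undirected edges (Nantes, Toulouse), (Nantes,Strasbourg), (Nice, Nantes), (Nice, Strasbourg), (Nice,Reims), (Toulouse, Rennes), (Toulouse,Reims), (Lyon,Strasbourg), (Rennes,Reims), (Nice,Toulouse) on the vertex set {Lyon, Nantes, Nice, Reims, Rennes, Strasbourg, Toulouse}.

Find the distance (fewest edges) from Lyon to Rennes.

Distance 0: Lyon.
Distance 1: Strasbourg.
Distance 2: Nantes, Nice.
Distance 3: Reims, Toulouse.
Distance 4: Rennes — contains Rennes.

4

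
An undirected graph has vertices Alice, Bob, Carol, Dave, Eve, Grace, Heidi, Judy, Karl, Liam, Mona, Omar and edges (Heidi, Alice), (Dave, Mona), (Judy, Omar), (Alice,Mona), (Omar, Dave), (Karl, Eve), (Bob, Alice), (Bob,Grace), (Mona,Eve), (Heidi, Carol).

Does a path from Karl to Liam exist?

Explore from Karl.
Distance 1: reach Eve.
Distance 2: reach Mona.
Distance 3: reach Alice, Dave.
Distance 4: reach Bob, Heidi, Omar.
Distance 5: reach Carol, Grace, Judy.
The search is exhausted without reaching Liam; it lies in a different component.

No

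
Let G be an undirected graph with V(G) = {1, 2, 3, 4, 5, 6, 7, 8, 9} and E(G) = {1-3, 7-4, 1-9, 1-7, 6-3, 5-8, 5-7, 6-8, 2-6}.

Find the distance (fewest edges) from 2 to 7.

4

Distance 0: 2.
Distance 1: 6.
Distance 2: 3, 8.
Distance 3: 1, 5.
Distance 4: 7, 9 — contains 7.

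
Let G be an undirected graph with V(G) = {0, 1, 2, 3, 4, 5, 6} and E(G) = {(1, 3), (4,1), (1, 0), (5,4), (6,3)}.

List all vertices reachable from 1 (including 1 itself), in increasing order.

0, 1, 3, 4, 5, 6

Start at 1.
Its neighbours: 0, 3, 4.
Then their neighbours: 5, 6.
Nothing further is reachable.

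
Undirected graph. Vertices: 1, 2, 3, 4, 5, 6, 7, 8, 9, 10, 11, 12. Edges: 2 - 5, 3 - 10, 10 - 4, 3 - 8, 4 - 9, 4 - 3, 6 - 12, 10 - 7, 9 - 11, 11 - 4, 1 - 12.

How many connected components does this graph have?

From 1: component {1, 6, 12}.
From 2: component {2, 5}.
From 3: component {3, 4, 7, 8, 9, 10, 11}.
That's 3 components.

3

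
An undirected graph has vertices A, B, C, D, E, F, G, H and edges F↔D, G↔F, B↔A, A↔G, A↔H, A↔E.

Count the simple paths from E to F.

E–A–G–F

1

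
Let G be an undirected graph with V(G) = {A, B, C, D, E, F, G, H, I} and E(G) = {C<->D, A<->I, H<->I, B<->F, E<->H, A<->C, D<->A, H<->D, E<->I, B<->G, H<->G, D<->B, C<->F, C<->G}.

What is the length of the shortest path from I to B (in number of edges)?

3

Distance 0: I.
Distance 1: A, E, H.
Distance 2: C, D, G.
Distance 3: B, F — contains B.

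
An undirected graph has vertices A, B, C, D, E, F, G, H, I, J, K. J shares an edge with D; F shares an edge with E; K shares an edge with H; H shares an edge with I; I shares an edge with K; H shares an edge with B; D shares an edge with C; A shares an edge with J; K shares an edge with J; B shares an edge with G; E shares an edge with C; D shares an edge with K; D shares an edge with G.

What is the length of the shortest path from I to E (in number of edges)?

Distance 0: I.
Distance 1: H, K.
Distance 2: B, D, J.
Distance 3: A, C, G.
Distance 4: E — contains E.

4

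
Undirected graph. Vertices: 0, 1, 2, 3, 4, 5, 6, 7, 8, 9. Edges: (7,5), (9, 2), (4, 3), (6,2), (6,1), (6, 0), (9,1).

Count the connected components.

From 0: component {0, 1, 2, 6, 9}.
From 3: component {3, 4}.
From 5: component {5, 7}.
From 8: component {8}.
That's 4 components.

4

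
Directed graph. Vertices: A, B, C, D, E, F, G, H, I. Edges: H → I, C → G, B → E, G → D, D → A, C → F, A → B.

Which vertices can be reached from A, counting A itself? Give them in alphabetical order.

Start at A.
Its neighbours: B.
Then their neighbours: E.
Nothing further is reachable.

A, B, E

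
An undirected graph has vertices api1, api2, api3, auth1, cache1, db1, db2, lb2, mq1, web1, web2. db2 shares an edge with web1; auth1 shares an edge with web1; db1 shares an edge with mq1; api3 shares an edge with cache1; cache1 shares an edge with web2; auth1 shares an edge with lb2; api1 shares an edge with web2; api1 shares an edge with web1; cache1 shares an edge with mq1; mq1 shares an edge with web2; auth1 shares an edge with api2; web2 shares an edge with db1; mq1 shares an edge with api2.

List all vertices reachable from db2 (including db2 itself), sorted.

api1, api2, api3, auth1, cache1, db1, db2, lb2, mq1, web1, web2

Start at db2.
Its neighbours: web1.
Then their neighbours: api1, auth1.
Then next layer: api2, lb2, web2.
Then next layer: cache1, db1, mq1.
Then next layer: api3.
Every vertex is now reached.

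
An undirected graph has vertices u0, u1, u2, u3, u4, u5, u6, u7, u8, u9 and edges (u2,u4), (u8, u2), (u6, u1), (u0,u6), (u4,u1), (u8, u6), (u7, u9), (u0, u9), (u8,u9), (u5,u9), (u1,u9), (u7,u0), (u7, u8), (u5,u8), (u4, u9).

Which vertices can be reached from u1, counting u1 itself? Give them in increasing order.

u0, u1, u2, u4, u5, u6, u7, u8, u9

Start at u1.
Its neighbours: u4, u6, u9.
Then their neighbours: u0, u2, u5, u7, u8.
Nothing further is reachable.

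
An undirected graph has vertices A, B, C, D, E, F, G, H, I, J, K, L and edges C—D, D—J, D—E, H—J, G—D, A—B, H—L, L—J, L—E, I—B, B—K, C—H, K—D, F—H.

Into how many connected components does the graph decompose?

1

From A: component {A, B, C, D, E, F, G, H, I, J, K, L}.
That's 1 component.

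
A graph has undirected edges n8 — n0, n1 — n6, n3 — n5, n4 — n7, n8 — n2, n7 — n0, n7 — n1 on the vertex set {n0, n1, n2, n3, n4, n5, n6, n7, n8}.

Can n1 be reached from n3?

Explore from n3.
Distance 1: reach n5.
The search is exhausted without reaching n1; it lies in a different component.

No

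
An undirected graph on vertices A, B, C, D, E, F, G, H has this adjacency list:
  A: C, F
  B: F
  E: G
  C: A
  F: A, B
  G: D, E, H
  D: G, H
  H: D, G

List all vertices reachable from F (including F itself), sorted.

A, B, C, F

Start at F.
Its neighbours: A, B.
Then their neighbours: C.
Nothing further is reachable.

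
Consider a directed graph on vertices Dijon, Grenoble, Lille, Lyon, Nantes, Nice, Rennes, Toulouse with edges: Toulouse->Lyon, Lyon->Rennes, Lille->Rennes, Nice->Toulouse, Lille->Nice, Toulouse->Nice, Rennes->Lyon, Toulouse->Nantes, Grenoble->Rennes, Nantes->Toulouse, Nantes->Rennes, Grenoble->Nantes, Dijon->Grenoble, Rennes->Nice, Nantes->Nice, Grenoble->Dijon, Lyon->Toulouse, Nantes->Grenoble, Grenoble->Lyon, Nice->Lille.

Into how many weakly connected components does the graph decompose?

From Dijon: component {Dijon, Grenoble, Lille, Lyon, Nantes, Nice, Rennes, Toulouse}.
That's 1 component.

1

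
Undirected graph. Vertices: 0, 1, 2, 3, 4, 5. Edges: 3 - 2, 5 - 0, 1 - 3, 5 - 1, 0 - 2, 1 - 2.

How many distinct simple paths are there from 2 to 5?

2–0–5
2–1–5
2–3–1–5

3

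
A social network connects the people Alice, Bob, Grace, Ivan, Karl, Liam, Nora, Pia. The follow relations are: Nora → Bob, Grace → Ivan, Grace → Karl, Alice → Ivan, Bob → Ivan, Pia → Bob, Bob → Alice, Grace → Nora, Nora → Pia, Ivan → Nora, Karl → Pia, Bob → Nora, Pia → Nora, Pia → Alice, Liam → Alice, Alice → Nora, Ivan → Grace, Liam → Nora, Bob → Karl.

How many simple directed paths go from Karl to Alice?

3

Karl→Pia→Alice
Karl→Pia→Bob→Alice
Karl→Pia→Nora→Bob→Alice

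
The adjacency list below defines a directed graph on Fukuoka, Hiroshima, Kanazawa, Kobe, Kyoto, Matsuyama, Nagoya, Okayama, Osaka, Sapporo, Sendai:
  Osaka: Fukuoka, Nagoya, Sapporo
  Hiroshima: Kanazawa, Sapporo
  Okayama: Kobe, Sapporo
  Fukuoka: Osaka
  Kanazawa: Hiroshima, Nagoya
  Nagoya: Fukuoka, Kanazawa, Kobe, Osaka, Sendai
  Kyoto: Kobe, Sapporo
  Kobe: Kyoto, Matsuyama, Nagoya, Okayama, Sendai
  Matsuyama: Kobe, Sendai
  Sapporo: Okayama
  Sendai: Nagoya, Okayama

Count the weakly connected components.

1

From Fukuoka: component {Fukuoka, Hiroshima, Kanazawa, Kobe, Kyoto, Matsuyama, Nagoya, Okayama, Osaka, Sapporo, Sendai}.
That's 1 component.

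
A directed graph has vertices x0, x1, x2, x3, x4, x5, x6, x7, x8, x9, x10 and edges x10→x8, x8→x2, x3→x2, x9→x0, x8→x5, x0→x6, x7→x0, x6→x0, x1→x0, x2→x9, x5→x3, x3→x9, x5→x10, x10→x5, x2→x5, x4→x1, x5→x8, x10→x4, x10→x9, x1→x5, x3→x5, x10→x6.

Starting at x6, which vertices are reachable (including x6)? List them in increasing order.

Start at x6.
Its neighbours: x0.
Nothing further is reachable.

x0, x6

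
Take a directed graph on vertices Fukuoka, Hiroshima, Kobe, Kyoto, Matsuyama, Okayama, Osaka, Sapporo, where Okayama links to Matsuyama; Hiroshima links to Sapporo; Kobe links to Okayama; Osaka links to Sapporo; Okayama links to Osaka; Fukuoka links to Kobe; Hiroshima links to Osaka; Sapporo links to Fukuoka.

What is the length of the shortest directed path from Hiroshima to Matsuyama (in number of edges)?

Distance 0: Hiroshima.
Distance 1: Osaka, Sapporo.
Distance 2: Fukuoka.
Distance 3: Kobe.
Distance 4: Okayama.
Distance 5: Matsuyama — contains Matsuyama.

5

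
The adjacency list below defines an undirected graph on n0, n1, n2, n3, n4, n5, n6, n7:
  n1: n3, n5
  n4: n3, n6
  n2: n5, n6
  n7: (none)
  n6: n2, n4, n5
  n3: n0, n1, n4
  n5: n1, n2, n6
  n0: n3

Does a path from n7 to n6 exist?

n7 has no edges, so nothing is reachable from it.

No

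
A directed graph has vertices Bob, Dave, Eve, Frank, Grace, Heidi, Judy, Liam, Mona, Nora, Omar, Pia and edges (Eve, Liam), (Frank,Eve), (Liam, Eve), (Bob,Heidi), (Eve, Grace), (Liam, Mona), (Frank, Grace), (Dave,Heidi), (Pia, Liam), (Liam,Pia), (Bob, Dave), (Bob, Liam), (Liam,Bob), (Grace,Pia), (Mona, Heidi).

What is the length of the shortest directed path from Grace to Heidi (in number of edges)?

Distance 0: Grace.
Distance 1: Pia.
Distance 2: Liam.
Distance 3: Bob, Eve, Mona.
Distance 4: Dave, Heidi — contains Heidi.

4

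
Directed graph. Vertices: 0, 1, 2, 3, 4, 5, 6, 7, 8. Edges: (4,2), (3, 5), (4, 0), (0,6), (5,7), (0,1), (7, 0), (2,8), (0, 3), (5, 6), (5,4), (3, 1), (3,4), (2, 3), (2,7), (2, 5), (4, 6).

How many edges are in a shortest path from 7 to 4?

3

Distance 0: 7.
Distance 1: 0.
Distance 2: 1, 3, 6.
Distance 3: 4, 5 — contains 4.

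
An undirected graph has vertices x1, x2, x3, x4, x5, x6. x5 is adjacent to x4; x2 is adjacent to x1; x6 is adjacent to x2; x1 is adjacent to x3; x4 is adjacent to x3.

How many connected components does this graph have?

1

From x1: component {x1, x2, x3, x4, x5, x6}.
That's 1 component.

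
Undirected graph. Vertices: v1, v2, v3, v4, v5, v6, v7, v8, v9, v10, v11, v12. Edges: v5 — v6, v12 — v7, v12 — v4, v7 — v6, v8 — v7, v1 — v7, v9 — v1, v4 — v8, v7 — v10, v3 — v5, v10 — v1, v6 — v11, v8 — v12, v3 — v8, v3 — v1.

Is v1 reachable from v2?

No

v2 has no edges, so nothing is reachable from it.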